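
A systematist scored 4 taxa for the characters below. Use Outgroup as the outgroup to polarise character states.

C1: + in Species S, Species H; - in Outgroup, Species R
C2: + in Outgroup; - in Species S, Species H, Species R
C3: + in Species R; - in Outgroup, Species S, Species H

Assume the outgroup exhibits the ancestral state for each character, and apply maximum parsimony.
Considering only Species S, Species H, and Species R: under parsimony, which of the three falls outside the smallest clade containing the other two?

Character polarity is set by the outgroup: the derived state is whichever differs from the outgroup's state, so for C2 the derived state is '-', and for the remaining characters it is '+'.
C1 (derived state '+') is shared by Species H and Species S — a synapomorphy uniting that clade.
All ingroup taxa share the derived state '-' for C2; it defines the ingroup but does not resolve relationships within it.
C3 (derived state '+') is unique to Species R (autapomorphy; uninformative for grouping).
Most parsimonious ingroup topology: ((Species S,Species H),Species R).
Species H and Species S share a more recent common ancestor with each other than either does with Species R, so Species R is the least closely related of the three.

Species R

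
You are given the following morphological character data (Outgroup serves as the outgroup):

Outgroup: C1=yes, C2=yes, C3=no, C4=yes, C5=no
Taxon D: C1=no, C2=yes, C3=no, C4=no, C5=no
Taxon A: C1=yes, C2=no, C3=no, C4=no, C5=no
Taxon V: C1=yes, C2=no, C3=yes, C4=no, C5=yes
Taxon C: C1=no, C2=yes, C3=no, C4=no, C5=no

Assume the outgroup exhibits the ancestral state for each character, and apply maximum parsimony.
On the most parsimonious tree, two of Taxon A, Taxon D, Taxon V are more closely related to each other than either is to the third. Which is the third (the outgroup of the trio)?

Character polarity is set by the outgroup: the derived state is whichever differs from the outgroup's state, so for C1, C2, C4 the derived state is 'no', and for the remaining characters it is 'yes'.
C1 (derived state 'no') is shared by Taxon C and Taxon D — a synapomorphy uniting that clade.
C2 (derived state 'no') is shared by Taxon A and Taxon V — a synapomorphy uniting that clade.
C3: derived state 'yes' in Taxon V only — an autapomorphy, so it tells us nothing about relationships among taxa.
C4 (derived state 'no') is shared by all ingroup taxa — unites the whole ingroup.
C5 (derived state 'yes') is unique to Taxon V (autapomorphy; uninformative for grouping).
Most parsimonious ingroup topology: ((Taxon D,Taxon C),(Taxon A,Taxon V)).
Taxon V and Taxon A share a more recent common ancestor with each other than either does with Taxon D, so Taxon D is the least closely related of the three.

Taxon D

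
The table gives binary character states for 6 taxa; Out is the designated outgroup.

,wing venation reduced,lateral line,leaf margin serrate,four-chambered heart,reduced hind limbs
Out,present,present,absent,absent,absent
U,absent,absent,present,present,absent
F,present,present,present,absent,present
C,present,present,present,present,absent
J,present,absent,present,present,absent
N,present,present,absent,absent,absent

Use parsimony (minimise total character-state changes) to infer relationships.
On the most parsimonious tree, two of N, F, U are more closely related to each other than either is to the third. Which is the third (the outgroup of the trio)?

N

Character polarity is set by the outgroup: the derived state is whichever differs from the outgroup's state, so for wing venation reduced, lateral line the derived state is 'absent', and for the remaining characters it is 'present'.
wing venation reduced: derived state 'absent' in U only — an autapomorphy, so it tells us nothing about relationships among taxa.
lateral line: derived state 'absent' in J and U only — synapomorphy for {J, U}.
leaf margin serrate (derived state 'present') is shared by C, F, J, and U — a synapomorphy uniting that clade.
four-chambered heart (derived state 'present') is shared by C, J, and U — a synapomorphy uniting that clade.
reduced hind limbs (derived state 'present') is unique to F (autapomorphy; uninformative for grouping).
Most parsimonious ingroup topology: ((((U,J),C),F),N).
U and F share a more recent common ancestor with each other than either does with N, so N is the least closely related of the three.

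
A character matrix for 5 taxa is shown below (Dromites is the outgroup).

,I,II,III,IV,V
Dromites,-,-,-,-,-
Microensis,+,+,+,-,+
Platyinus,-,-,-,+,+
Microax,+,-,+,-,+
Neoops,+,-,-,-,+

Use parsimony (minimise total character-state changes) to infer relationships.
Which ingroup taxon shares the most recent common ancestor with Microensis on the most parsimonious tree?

Microax

The outgroup has state '-' for every character, so '+' is the derived state throughout.
Only Microax, Microensis, and Neoops show the derived state '+' for I, supporting them as a clade.
II (derived state '+') is unique to Microensis (autapomorphy; uninformative for grouping).
III: derived state '+' in Microax and Microensis only — synapomorphy for {Microax, Microensis}.
IV: derived state '+' in Platyinus only — an autapomorphy, so it tells us nothing about relationships among taxa.
All ingroup taxa share the derived state '+' for V; it defines the ingroup but does not resolve relationships within it.
Most parsimonious ingroup topology: (((Microensis,Microax),Neoops),Platyinus).
Microensis and Microax form a cherry on this tree, so they are sister taxa.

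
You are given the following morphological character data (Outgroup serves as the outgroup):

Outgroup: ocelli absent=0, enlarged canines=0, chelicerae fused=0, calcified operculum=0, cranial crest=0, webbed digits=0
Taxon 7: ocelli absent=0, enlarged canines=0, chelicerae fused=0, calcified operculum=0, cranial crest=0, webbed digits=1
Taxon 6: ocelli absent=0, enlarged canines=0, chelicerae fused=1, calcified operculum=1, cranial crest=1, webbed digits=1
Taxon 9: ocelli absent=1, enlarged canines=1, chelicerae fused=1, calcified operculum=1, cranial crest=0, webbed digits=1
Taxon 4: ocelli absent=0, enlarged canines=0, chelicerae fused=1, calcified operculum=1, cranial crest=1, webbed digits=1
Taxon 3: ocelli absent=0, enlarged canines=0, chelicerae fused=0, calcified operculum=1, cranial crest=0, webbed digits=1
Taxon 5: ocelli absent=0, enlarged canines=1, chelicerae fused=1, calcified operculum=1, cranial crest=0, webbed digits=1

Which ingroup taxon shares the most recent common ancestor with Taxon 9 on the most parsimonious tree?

The outgroup has state '0' for every character, so '1' is the derived state throughout.
ocelli absent (derived state '1') is unique to Taxon 9 (autapomorphy; uninformative for grouping).
enlarged canines (derived state '1') is shared by Taxon 5 and Taxon 9 — a synapomorphy uniting that clade.
chelicerae fused (derived state '1') is shared by Taxon 4, Taxon 5, Taxon 6, and Taxon 9 — a synapomorphy uniting that clade.
calcified operculum: derived state '1' in Taxon 3, Taxon 4, Taxon 5, Taxon 6, and Taxon 9 only — synapomorphy for {Taxon 3, Taxon 4, Taxon 5, Taxon 6, Taxon 9}.
cranial crest: derived state '1' in Taxon 4 and Taxon 6 only — synapomorphy for {Taxon 4, Taxon 6}.
All ingroup taxa share the derived state '1' for webbed digits; it defines the ingroup but does not resolve relationships within it.
Most parsimonious ingroup topology: (Taxon 7,(((Taxon 6,Taxon 4),(Taxon 9,Taxon 5)),Taxon 3)).
Taxon 9 and Taxon 5 form a cherry on this tree, so they are sister taxa.

Taxon 5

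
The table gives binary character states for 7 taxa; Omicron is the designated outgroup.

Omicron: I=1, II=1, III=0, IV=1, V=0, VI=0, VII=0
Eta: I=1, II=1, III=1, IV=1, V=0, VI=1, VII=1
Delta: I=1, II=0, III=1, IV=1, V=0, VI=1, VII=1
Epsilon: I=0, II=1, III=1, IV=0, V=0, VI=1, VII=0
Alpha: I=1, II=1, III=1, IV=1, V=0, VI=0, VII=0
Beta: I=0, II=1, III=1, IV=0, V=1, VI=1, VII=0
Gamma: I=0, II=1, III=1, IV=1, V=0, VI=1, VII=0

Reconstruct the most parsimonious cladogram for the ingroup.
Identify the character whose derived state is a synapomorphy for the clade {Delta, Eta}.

Character polarity is set by the outgroup: the derived state is whichever differs from the outgroup's state, so for I, II, IV the derived state is '0', and for the remaining characters it is '1'.
I: derived state '0' in Beta, Epsilon, and Gamma only — synapomorphy for {Beta, Epsilon, Gamma}.
II (derived state '0') is unique to Delta (autapomorphy; uninformative for grouping).
All ingroup taxa share the derived state '1' for III; it defines the ingroup but does not resolve relationships within it.
IV (derived state '0') is shared by Beta and Epsilon — a synapomorphy uniting that clade.
V (derived state '1') is unique to Beta (autapomorphy; uninformative for grouping).
VI (derived state '1') is shared by Beta, Delta, Epsilon, Eta, and Gamma — a synapomorphy uniting that clade.
Only Delta and Eta show the derived state '1' for VII, supporting them as a clade.
Most parsimonious ingroup topology: (((Eta,Delta),((Epsilon,Beta),Gamma)),Alpha).
The clade {Delta, Eta} is supported by VII: its derived state '1' occurs in exactly those taxa and in no other taxon (including the outgroup).

VII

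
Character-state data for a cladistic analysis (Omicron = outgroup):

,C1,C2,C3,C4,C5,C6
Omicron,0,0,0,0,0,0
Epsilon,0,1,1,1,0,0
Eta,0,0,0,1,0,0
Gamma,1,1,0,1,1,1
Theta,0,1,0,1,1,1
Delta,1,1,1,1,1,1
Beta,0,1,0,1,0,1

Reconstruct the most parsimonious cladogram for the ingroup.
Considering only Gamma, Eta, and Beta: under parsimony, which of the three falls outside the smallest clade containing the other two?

Eta

The outgroup has state '0' for every character, so '1' is the derived state throughout.
C1 (derived state '1') is shared by Delta and Gamma — a synapomorphy uniting that clade.
C2: derived state '1' in Beta, Delta, Epsilon, Gamma, and Theta only — synapomorphy for {Beta, Delta, Epsilon, Gamma, Theta}.
C3 (state '1') occurs in Delta and Epsilon but conflicts with the nesting implied by the other characters — most parsimoniously interpreted as homoplasy.
All ingroup taxa share the derived state '1' for C4; it defines the ingroup but does not resolve relationships within it.
C5: derived state '1' in Delta, Gamma, and Theta only — synapomorphy for {Delta, Gamma, Theta}.
C6 (derived state '1') is shared by Beta, Delta, Gamma, and Theta — a synapomorphy uniting that clade.
Most parsimonious ingroup topology: ((((Theta,(Delta,Gamma)),Beta),Epsilon),Eta).
Beta and Gamma share a more recent common ancestor with each other than either does with Eta, so Eta is the least closely related of the three.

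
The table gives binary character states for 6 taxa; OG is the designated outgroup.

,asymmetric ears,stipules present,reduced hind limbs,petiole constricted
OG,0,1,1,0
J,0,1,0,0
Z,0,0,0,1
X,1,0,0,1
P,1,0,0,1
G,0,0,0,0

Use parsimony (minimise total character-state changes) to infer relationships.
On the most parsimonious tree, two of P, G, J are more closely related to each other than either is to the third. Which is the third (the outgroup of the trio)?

Character polarity is set by the outgroup: the derived state is whichever differs from the outgroup's state, so for stipules present, reduced hind limbs the derived state is '0', and for the remaining characters it is '1'.
asymmetric ears (derived state '1') is shared by P and X — a synapomorphy uniting that clade.
Only G, P, X, and Z show the derived state '0' for stipules present, supporting them as a clade.
All ingroup taxa share the derived state '0' for reduced hind limbs; it defines the ingroup but does not resolve relationships within it.
petiole constricted: derived state '1' in P, X, and Z only — synapomorphy for {P, X, Z}.
Most parsimonious ingroup topology: (J,((Z,(X,P)),G)).
P and G share a more recent common ancestor with each other than either does with J, so J is the least closely related of the three.

J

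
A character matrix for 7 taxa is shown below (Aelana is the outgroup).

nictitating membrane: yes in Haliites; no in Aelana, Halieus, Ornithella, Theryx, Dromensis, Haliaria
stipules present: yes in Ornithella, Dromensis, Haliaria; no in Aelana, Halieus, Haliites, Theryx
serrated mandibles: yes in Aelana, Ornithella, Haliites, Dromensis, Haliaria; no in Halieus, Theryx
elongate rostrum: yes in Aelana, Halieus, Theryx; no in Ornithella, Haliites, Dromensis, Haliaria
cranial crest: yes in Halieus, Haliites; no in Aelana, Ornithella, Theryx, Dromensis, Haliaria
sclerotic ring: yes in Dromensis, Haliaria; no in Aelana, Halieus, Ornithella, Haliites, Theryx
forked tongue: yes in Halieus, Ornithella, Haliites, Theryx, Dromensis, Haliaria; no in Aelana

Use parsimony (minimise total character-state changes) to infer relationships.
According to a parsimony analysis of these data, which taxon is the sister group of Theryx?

Character polarity is set by the outgroup: the derived state is whichever differs from the outgroup's state, so for serrated mandibles, elongate rostrum the derived state is 'no', and for the remaining characters it is 'yes'.
nictitating membrane (derived state 'yes') is unique to Haliites (autapomorphy; uninformative for grouping).
stipules present (derived state 'yes') is shared by Dromensis, Haliaria, and Ornithella — a synapomorphy uniting that clade.
Only Halieus and Theryx show the derived state 'no' for serrated mandibles, supporting them as a clade.
elongate rostrum (derived state 'no') is shared by Dromensis, Haliaria, Haliites, and Ornithella — a synapomorphy uniting that clade.
cranial crest (state 'yes') occurs in Halieus and Haliites but conflicts with the nesting implied by the other characters — most parsimoniously interpreted as homoplasy.
Only Dromensis and Haliaria show the derived state 'yes' for sclerotic ring, supporting them as a clade.
forked tongue (derived state 'yes') is shared by all ingroup taxa — unites the whole ingroup.
Most parsimonious ingroup topology: ((Halieus,Theryx),((Ornithella,(Dromensis,Haliaria)),Haliites)).
Theryx and Halieus form a cherry on this tree, so they are sister taxa.

Halieus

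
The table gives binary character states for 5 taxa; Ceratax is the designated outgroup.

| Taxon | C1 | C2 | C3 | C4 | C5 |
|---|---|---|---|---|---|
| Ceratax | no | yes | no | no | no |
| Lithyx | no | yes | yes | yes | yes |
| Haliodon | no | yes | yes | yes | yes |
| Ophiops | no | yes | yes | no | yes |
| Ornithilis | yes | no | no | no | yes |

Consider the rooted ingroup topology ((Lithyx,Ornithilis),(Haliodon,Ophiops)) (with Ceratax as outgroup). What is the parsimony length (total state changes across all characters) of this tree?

Map each character onto ((Lithyx,Ornithilis),(Haliodon,Ophiops)) (rooted by Ceratax) and count the minimum state changes it requires (Fitch parsimony):
C1: 1; C2: 1; C3: 2; C4: 2; C5: 1.
Total tree length = 7.

7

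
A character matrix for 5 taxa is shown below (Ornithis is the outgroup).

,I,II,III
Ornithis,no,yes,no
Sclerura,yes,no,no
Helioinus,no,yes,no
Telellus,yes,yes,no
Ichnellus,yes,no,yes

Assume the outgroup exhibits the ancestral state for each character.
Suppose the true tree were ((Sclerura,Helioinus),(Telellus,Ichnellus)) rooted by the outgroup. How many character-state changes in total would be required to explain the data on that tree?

5

Map each character onto ((Sclerura,Helioinus),(Telellus,Ichnellus)) (rooted by Ornithis) and count the minimum state changes it requires (Fitch parsimony):
I: 2; II: 2; III: 1.
Total tree length = 5.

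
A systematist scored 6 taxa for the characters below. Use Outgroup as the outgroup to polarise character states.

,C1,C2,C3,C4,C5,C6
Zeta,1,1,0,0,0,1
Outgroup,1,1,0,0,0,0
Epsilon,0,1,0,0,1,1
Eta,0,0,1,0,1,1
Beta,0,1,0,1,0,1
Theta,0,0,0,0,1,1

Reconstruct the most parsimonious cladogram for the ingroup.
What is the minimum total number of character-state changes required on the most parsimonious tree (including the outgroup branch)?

6

Character polarity is set by the outgroup: the derived state is whichever differs from the outgroup's state, so for C1, C2 the derived state is '0', and for the remaining characters it is '1'.
C1 (derived state '0') is shared by Beta, Epsilon, Eta, and Theta — a synapomorphy uniting that clade.
C2: derived state '0' in Eta and Theta only — synapomorphy for {Eta, Theta}.
C3 (derived state '1') is unique to Eta (autapomorphy; uninformative for grouping).
C4 (derived state '1') is unique to Beta (autapomorphy; uninformative for grouping).
C5: derived state '1' in Epsilon, Eta, and Theta only — synapomorphy for {Epsilon, Eta, Theta}.
C6 (derived state '1') is shared by all ingroup taxa — unites the whole ingroup.
Most parsimonious ingroup topology: ((Beta,((Eta,Theta),Epsilon)),Zeta).
Changes per character on this tree: C1: 1; C2: 1; C3: 1; C4: 1; C5: 1; C6: 1.
Total = 6.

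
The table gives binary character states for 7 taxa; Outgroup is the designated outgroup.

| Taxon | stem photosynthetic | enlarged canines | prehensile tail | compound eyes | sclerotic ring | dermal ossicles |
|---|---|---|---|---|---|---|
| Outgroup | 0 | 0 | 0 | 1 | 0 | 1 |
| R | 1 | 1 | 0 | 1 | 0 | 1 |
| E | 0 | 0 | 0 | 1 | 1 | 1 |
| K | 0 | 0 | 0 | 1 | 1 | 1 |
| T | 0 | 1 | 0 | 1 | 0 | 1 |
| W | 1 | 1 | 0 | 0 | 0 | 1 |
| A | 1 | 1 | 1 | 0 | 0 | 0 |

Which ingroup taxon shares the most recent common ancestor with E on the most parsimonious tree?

Character polarity is set by the outgroup: the derived state is whichever differs from the outgroup's state, so for compound eyes, dermal ossicles the derived state is '0', and for the remaining characters it is '1'.
stem photosynthetic: derived state '1' in A, R, and W only — synapomorphy for {A, R, W}.
Only A, R, T, and W show the derived state '1' for enlarged canines, supporting them as a clade.
prehensile tail (derived state '1') is unique to A (autapomorphy; uninformative for grouping).
compound eyes: derived state '0' in A and W only — synapomorphy for {A, W}.
sclerotic ring: derived state '1' in E and K only — synapomorphy for {E, K}.
dermal ossicles: derived state '0' in A only — an autapomorphy, so it tells us nothing about relationships among taxa.
Most parsimonious ingroup topology: (((R,(W,A)),T),(E,K)).
E and K form a cherry on this tree, so they are sister taxa.

K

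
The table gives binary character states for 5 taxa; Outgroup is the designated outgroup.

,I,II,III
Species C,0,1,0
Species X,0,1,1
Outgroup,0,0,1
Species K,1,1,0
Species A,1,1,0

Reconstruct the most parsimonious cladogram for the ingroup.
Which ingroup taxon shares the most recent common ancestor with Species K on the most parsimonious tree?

Species A

Character polarity is set by the outgroup: the derived state is whichever differs from the outgroup's state, so for III the derived state is '0', and for the remaining characters it is '1'.
I: derived state '1' in Species A and Species K only — synapomorphy for {Species A, Species K}.
II (derived state '1') is shared by all ingroup taxa — unites the whole ingroup.
III: derived state '0' in Species A, Species C, and Species K only — synapomorphy for {Species A, Species C, Species K}.
Most parsimonious ingroup topology: ((Species C,(Species K,Species A)),Species X).
Species K and Species A form a cherry on this tree, so they are sister taxa.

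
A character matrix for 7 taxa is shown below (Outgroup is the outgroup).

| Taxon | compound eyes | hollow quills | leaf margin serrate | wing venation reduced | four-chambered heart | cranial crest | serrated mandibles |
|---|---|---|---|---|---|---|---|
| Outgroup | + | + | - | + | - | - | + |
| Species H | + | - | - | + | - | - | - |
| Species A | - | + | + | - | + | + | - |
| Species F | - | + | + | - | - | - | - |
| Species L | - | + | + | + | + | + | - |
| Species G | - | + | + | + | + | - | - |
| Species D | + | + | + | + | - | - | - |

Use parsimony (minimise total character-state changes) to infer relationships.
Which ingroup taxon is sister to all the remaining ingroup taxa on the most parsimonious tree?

Character polarity is set by the outgroup: the derived state is whichever differs from the outgroup's state, so for compound eyes, hollow quills, wing venation reduced, serrated mandibles the derived state is '-', and for the remaining characters it is '+'.
compound eyes (derived state '-') is shared by Species A, Species F, Species G, and Species L — a synapomorphy uniting that clade.
hollow quills: derived state '-' in Species H only — an autapomorphy, so it tells us nothing about relationships among taxa.
leaf margin serrate (derived state '+') is shared by Species A, Species D, Species F, Species G, and Species L — a synapomorphy uniting that clade.
wing venation reduced groups Species A and Species F, which is incompatible with the clades supported by the remaining characters; treating it as convergent (homoplasy) costs fewer steps than any alternative tree.
Only Species A, Species G, and Species L show the derived state '+' for four-chambered heart, supporting them as a clade.
Only Species A and Species L show the derived state '+' for cranial crest, supporting them as a clade.
serrated mandibles (derived state '-') is shared by all ingroup taxa — unites the whole ingroup.
Most parsimonious ingroup topology: (Species H,((((Species A,Species L),Species G),Species F),Species D)).
Species H is sister to the clade containing all other ingroup taxa, so it is the earliest-diverging (most basal) ingroup lineage.

Species H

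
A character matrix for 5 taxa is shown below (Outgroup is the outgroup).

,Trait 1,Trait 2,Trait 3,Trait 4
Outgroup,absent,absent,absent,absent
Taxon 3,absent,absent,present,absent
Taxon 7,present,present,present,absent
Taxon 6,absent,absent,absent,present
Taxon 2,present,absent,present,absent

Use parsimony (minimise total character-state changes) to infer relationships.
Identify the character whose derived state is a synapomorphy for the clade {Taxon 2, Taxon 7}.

The outgroup has state 'absent' for every character, so 'present' is the derived state throughout.
Trait 1 (derived state 'present') is shared by Taxon 2 and Taxon 7 — a synapomorphy uniting that clade.
Trait 2 (derived state 'present') is unique to Taxon 7 (autapomorphy; uninformative for grouping).
Trait 3 (derived state 'present') is shared by Taxon 2, Taxon 3, and Taxon 7 — a synapomorphy uniting that clade.
Trait 4: derived state 'present' in Taxon 6 only — an autapomorphy, so it tells us nothing about relationships among taxa.
Most parsimonious ingroup topology: ((Taxon 3,(Taxon 7,Taxon 2)),Taxon 6).
The clade {Taxon 2, Taxon 7} is supported by Trait 1: its derived state 'present' occurs in exactly those taxa and in no other taxon (including the outgroup).

Trait 1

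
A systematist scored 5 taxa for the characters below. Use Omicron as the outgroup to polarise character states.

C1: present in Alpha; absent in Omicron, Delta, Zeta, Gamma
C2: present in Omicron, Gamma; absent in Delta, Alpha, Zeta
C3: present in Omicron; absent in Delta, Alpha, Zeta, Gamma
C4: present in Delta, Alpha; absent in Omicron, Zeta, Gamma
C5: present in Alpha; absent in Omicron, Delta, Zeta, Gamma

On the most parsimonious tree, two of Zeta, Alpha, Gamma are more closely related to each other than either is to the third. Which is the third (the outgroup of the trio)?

Character polarity is set by the outgroup: the derived state is whichever differs from the outgroup's state, so for C2, C3 the derived state is 'absent', and for the remaining characters it is 'present'.
C1: derived state 'present' in Alpha only — an autapomorphy, so it tells us nothing about relationships among taxa.
C2 (derived state 'absent') is shared by Alpha, Delta, and Zeta — a synapomorphy uniting that clade.
All ingroup taxa share the derived state 'absent' for C3; it defines the ingroup but does not resolve relationships within it.
Only Alpha and Delta show the derived state 'present' for C4, supporting them as a clade.
C5 (derived state 'present') is unique to Alpha (autapomorphy; uninformative for grouping).
Most parsimonious ingroup topology: (((Alpha,Delta),Zeta),Gamma).
Alpha and Zeta share a more recent common ancestor with each other than either does with Gamma, so Gamma is the least closely related of the three.

Gamma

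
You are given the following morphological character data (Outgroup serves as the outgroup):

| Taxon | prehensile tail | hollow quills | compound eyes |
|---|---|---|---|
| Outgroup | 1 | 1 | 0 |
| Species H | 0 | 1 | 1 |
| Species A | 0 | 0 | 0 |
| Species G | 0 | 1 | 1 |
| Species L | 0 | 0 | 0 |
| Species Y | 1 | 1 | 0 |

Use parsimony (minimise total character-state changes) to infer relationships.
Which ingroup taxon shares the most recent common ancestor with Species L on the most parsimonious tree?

Character polarity is set by the outgroup: the derived state is whichever differs from the outgroup's state, so for prehensile tail, hollow quills the derived state is '0', and for the remaining characters it is '1'.
Only Species A, Species G, Species H, and Species L show the derived state '0' for prehensile tail, supporting them as a clade.
hollow quills (derived state '0') is shared by Species A and Species L — a synapomorphy uniting that clade.
compound eyes: derived state '1' in Species G and Species H only — synapomorphy for {Species G, Species H}.
Most parsimonious ingroup topology: (((Species H,Species G),(Species A,Species L)),Species Y).
Species L and Species A form a cherry on this tree, so they are sister taxa.

Species A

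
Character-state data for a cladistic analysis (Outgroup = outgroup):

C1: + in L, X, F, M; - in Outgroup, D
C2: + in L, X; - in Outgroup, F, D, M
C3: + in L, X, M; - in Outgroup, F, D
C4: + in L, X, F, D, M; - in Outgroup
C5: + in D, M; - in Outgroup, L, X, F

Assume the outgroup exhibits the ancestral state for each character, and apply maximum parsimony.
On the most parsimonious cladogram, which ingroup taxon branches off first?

D

The outgroup has state '-' for every character, so '+' is the derived state throughout.
C1: derived state '+' in F, L, M, and X only — synapomorphy for {F, L, M, X}.
C2 (derived state '+') is shared by L and X — a synapomorphy uniting that clade.
Only L, M, and X show the derived state '+' for C3, supporting them as a clade.
All ingroup taxa share the derived state '+' for C4; it defines the ingroup but does not resolve relationships within it.
C5 groups D and M, which is incompatible with the clades supported by the remaining characters; treating it as convergent (homoplasy) costs fewer steps than any alternative tree.
Most parsimonious ingroup topology: ((((L,X),M),F),D).
D is sister to the clade containing all other ingroup taxa, so it is the earliest-diverging (most basal) ingroup lineage.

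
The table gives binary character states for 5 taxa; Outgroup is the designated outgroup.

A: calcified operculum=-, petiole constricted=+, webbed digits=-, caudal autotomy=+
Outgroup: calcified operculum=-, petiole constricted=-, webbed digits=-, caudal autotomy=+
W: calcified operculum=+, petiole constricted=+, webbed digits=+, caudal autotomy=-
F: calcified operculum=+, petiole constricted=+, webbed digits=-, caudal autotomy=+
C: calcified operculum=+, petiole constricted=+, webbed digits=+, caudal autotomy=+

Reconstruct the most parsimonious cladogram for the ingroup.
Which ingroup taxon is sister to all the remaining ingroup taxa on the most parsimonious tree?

A

Character polarity is set by the outgroup: the derived state is whichever differs from the outgroup's state, so for caudal autotomy the derived state is '-', and for the remaining characters it is '+'.
Only C, F, and W show the derived state '+' for calcified operculum, supporting them as a clade.
All ingroup taxa share the derived state '+' for petiole constricted; it defines the ingroup but does not resolve relationships within it.
webbed digits: derived state '+' in C and W only — synapomorphy for {C, W}.
caudal autotomy: derived state '-' in W only — an autapomorphy, so it tells us nothing about relationships among taxa.
Most parsimonious ingroup topology: (((W,C),F),A).
A is sister to the clade containing all other ingroup taxa, so it is the earliest-diverging (most basal) ingroup lineage.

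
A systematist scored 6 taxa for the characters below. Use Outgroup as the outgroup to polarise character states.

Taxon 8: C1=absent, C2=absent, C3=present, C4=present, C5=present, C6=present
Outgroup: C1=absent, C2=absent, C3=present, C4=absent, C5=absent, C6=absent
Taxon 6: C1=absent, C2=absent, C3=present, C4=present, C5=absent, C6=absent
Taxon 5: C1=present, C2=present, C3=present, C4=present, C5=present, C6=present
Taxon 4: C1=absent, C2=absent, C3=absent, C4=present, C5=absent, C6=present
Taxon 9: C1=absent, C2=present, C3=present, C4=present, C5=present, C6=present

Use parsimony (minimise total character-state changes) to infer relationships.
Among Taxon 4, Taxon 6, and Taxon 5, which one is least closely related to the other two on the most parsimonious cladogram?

Taxon 6

Character polarity is set by the outgroup: the derived state is whichever differs from the outgroup's state, so for C3 the derived state is 'absent', and for the remaining characters it is 'present'.
C1: derived state 'present' in Taxon 5 only — an autapomorphy, so it tells us nothing about relationships among taxa.
Only Taxon 5 and Taxon 9 show the derived state 'present' for C2, supporting them as a clade.
C3: derived state 'absent' in Taxon 4 only — an autapomorphy, so it tells us nothing about relationships among taxa.
All ingroup taxa share the derived state 'present' for C4; it defines the ingroup but does not resolve relationships within it.
C5 (derived state 'present') is shared by Taxon 5, Taxon 8, and Taxon 9 — a synapomorphy uniting that clade.
C6: derived state 'present' in Taxon 4, Taxon 5, Taxon 8, and Taxon 9 only — synapomorphy for {Taxon 4, Taxon 5, Taxon 8, Taxon 9}.
Most parsimonious ingroup topology: (((Taxon 8,(Taxon 5,Taxon 9)),Taxon 4),Taxon 6).
Taxon 5 and Taxon 4 share a more recent common ancestor with each other than either does with Taxon 6, so Taxon 6 is the least closely related of the three.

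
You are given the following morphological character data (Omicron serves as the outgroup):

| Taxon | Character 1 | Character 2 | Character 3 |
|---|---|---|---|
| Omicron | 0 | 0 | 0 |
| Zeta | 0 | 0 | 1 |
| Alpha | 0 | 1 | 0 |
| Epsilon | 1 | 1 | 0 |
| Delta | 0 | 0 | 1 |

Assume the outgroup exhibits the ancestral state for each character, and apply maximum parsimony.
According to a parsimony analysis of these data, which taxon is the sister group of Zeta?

The outgroup has state '0' for every character, so '1' is the derived state throughout.
Character 1: derived state '1' in Epsilon only — an autapomorphy, so it tells us nothing about relationships among taxa.
Character 2: derived state '1' in Alpha and Epsilon only — synapomorphy for {Alpha, Epsilon}.
Character 3 (derived state '1') is shared by Delta and Zeta — a synapomorphy uniting that clade.
Most parsimonious ingroup topology: ((Zeta,Delta),(Alpha,Epsilon)).
Zeta and Delta form a cherry on this tree, so they are sister taxa.

Delta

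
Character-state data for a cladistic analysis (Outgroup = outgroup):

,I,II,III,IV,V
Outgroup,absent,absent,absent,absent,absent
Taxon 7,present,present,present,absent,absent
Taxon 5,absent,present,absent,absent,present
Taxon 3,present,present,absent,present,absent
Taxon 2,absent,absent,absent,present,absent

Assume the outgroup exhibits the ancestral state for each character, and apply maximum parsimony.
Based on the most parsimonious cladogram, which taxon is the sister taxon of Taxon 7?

The outgroup has state 'absent' for every character, so 'present' is the derived state throughout.
Only Taxon 3 and Taxon 7 show the derived state 'present' for I, supporting them as a clade.
II: derived state 'present' in Taxon 3, Taxon 5, and Taxon 7 only — synapomorphy for {Taxon 3, Taxon 5, Taxon 7}.
III (derived state 'present') is unique to Taxon 7 (autapomorphy; uninformative for grouping).
IV (state 'present') occurs in Taxon 2 and Taxon 3 but conflicts with the nesting implied by the other characters — most parsimoniously interpreted as homoplasy.
V: derived state 'present' in Taxon 5 only — an autapomorphy, so it tells us nothing about relationships among taxa.
Most parsimonious ingroup topology: (((Taxon 7,Taxon 3),Taxon 5),Taxon 2).
Taxon 7 and Taxon 3 form a cherry on this tree, so they are sister taxa.

Taxon 3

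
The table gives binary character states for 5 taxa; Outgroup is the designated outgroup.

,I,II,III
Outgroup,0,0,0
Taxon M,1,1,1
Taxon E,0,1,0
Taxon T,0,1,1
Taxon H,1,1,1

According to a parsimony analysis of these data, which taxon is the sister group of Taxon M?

The outgroup has state '0' for every character, so '1' is the derived state throughout.
Only Taxon H and Taxon M show the derived state '1' for I, supporting them as a clade.
All ingroup taxa share the derived state '1' for II; it defines the ingroup but does not resolve relationships within it.
Only Taxon H, Taxon M, and Taxon T show the derived state '1' for III, supporting them as a clade.
Most parsimonious ingroup topology: (((Taxon M,Taxon H),Taxon T),Taxon E).
Taxon M and Taxon H form a cherry on this tree, so they are sister taxa.

Taxon H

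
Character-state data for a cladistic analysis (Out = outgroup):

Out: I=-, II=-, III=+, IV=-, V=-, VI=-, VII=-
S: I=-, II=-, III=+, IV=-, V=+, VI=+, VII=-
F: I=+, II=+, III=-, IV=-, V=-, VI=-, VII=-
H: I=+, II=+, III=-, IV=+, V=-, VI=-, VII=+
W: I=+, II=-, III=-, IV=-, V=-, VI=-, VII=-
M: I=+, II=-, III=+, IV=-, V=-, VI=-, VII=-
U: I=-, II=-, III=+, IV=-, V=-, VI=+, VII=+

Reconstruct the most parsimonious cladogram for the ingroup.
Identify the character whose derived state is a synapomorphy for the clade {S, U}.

VI

Character polarity is set by the outgroup: the derived state is whichever differs from the outgroup's state, so for III the derived state is '-', and for the remaining characters it is '+'.
Only F, H, M, and W show the derived state '+' for I, supporting them as a clade.
II (derived state '+') is shared by F and H — a synapomorphy uniting that clade.
III (derived state '-') is shared by F, H, and W — a synapomorphy uniting that clade.
IV: derived state '+' in H only — an autapomorphy, so it tells us nothing about relationships among taxa.
V (derived state '+') is unique to S (autapomorphy; uninformative for grouping).
Only S and U show the derived state '+' for VI, supporting them as a clade.
VII (state '+') occurs in H and U but conflicts with the nesting implied by the other characters — most parsimoniously interpreted as homoplasy.
Most parsimonious ingroup topology: ((S,U),(((F,H),W),M)).
The clade {S, U} is supported by VI: its derived state '+' occurs in exactly those taxa and in no other taxon (including the outgroup).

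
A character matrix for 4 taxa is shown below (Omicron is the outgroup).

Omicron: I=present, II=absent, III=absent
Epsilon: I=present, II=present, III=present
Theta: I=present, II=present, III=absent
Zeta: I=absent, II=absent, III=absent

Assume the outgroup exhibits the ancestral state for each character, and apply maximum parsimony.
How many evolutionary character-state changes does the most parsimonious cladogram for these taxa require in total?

Character polarity is set by the outgroup: the derived state is whichever differs from the outgroup's state, so for I the derived state is 'absent', and for the remaining characters it is 'present'.
I: derived state 'absent' in Zeta only — an autapomorphy, so it tells us nothing about relationships among taxa.
II: derived state 'present' in Epsilon and Theta only — synapomorphy for {Epsilon, Theta}.
III: derived state 'present' in Epsilon only — an autapomorphy, so it tells us nothing about relationships among taxa.
Most parsimonious ingroup topology: ((Epsilon,Theta),Zeta).
Changes per character on this tree: I: 1; II: 1; III: 1.
Total = 3.

3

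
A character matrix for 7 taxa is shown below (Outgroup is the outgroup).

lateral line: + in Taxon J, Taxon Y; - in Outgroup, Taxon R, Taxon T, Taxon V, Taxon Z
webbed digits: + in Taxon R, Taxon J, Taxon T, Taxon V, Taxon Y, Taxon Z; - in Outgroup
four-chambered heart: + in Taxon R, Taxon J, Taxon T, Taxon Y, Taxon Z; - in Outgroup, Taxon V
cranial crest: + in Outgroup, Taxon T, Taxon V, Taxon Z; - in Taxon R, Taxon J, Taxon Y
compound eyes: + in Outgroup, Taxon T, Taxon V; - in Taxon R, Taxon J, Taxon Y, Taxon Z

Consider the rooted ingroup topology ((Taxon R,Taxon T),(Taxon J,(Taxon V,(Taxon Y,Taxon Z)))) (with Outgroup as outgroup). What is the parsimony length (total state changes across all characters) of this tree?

11

Map each character onto ((Taxon R,Taxon T),(Taxon J,(Taxon V,(Taxon Y,Taxon Z)))) (rooted by Outgroup) and count the minimum state changes it requires (Fitch parsimony):
lateral line: 2; webbed digits: 1; four-chambered heart: 2; cranial crest: 3; compound eyes: 3.
Total tree length = 11.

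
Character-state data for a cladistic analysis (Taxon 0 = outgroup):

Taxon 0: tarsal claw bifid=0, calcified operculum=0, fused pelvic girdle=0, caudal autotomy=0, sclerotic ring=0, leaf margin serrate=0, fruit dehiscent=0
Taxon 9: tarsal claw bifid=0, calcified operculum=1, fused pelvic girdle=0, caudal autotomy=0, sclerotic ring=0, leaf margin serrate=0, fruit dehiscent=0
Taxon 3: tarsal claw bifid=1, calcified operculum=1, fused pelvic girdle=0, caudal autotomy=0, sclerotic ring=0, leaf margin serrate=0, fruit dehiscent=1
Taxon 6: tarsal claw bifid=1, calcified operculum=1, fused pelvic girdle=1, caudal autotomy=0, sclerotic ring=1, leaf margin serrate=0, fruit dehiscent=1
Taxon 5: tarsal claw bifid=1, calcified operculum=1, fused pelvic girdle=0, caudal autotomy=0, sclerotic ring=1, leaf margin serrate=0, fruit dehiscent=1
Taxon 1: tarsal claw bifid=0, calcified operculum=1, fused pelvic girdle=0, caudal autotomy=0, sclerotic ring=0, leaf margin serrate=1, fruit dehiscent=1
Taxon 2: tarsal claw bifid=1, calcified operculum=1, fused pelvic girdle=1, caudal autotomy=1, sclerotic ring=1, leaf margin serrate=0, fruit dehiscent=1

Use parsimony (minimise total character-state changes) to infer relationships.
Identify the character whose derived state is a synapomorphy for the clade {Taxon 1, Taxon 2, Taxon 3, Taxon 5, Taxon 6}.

The outgroup has state '0' for every character, so '1' is the derived state throughout.
tarsal claw bifid (derived state '1') is shared by Taxon 2, Taxon 3, Taxon 5, and Taxon 6 — a synapomorphy uniting that clade.
All ingroup taxa share the derived state '1' for calcified operculum; it defines the ingroup but does not resolve relationships within it.
Only Taxon 2 and Taxon 6 show the derived state '1' for fused pelvic girdle, supporting them as a clade.
caudal autotomy: derived state '1' in Taxon 2 only — an autapomorphy, so it tells us nothing about relationships among taxa.
Only Taxon 2, Taxon 5, and Taxon 6 show the derived state '1' for sclerotic ring, supporting them as a clade.
leaf margin serrate (derived state '1') is unique to Taxon 1 (autapomorphy; uninformative for grouping).
fruit dehiscent (derived state '1') is shared by Taxon 1, Taxon 2, Taxon 3, Taxon 5, and Taxon 6 — a synapomorphy uniting that clade.
Most parsimonious ingroup topology: (Taxon 9,((Taxon 3,((Taxon 6,Taxon 2),Taxon 5)),Taxon 1)).
The clade {Taxon 1, Taxon 2, Taxon 3, Taxon 5, Taxon 6} is supported by fruit dehiscent: its derived state '1' occurs in exactly those taxa and in no other taxon (including the outgroup).

fruit dehiscent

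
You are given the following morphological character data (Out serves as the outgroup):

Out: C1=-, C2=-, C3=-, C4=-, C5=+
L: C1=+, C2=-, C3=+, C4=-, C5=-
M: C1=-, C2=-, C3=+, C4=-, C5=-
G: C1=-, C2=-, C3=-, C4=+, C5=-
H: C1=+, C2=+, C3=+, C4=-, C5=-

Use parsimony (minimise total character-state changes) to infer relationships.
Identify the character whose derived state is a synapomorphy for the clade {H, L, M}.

C3

Character polarity is set by the outgroup: the derived state is whichever differs from the outgroup's state, so for C5 the derived state is '-', and for the remaining characters it is '+'.
Only H and L show the derived state '+' for C1, supporting them as a clade.
C2: derived state '+' in H only — an autapomorphy, so it tells us nothing about relationships among taxa.
C3: derived state '+' in H, L, and M only — synapomorphy for {H, L, M}.
C4: derived state '+' in G only — an autapomorphy, so it tells us nothing about relationships among taxa.
All ingroup taxa share the derived state '-' for C5; it defines the ingroup but does not resolve relationships within it.
Most parsimonious ingroup topology: (((L,H),M),G).
The clade {H, L, M} is supported by C3: its derived state '+' occurs in exactly those taxa and in no other taxon (including the outgroup).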